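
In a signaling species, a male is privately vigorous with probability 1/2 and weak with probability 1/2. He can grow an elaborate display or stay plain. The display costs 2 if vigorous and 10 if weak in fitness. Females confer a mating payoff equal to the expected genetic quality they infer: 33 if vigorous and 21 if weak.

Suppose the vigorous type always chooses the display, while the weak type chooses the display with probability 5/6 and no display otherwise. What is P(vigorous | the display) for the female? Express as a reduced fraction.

P(the display) = (1/2)·1 + (1/2)·(5/6) = 11/12.
By Bayes' rule, P(vigorous | the display) = (1/2) / (11/12) = 6/11.

6/11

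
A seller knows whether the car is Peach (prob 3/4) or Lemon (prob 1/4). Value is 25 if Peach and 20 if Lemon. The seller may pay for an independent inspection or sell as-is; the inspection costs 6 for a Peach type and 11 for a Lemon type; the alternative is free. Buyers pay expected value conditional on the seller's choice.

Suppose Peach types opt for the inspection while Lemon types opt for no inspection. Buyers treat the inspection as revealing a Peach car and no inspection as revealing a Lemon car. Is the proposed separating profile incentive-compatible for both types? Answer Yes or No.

Under these beliefs, the inspection earns price 25 and no inspection earns price 20.
Peach: the inspection nets 25 − 6 = 19; no inspection nets 20. Peach would deviate to no inspection.
Lemon: the inspection nets 25 − 11 = 14; no inspection nets 20. Lemon prefers no inspection.
Peach has a profitable deviation, so the profile is not an equilibrium.

No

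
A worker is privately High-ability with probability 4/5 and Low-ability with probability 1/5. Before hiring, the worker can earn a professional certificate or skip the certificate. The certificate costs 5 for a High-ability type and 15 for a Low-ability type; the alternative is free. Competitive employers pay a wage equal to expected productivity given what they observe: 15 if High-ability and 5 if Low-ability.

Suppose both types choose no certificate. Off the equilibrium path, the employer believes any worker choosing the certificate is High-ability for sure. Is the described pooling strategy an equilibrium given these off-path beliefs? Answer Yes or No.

On path, the employer holds the prior and pays 4/5·15 + 1/5·5 = 13. Off path (the certificate), believing High-ability, it pays 15.
High-ability: no certificate nets 13; the certificate nets 15 − 5 = 10. High-ability stays.
Low-ability: no certificate nets 13; the certificate nets 15 − 15 = 0. Low-ability stays.
No type deviates, so pooling is sustained.

Yes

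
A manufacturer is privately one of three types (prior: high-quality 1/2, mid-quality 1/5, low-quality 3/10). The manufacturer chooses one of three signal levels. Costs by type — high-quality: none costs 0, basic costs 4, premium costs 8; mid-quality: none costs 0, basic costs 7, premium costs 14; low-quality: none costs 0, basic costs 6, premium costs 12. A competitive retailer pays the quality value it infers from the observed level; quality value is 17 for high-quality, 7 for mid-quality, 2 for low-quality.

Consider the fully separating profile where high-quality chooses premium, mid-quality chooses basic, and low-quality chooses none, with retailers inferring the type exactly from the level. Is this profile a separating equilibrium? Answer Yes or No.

No

Separating prices: premium → 17, basic → 7, none → 2.
high-quality (assigned premium): none: 2 − 0 = 2; basic: 7 − 4 = 3; premium: 17 − 8 = 9. high-quality stays.
mid-quality (assigned basic): none: 2 − 0 = 2; basic: 7 − 7 = 0; premium: 17 − 14 = 3. mid-quality prefers premium.
low-quality (assigned none): none: 2 − 0 = 2; basic: 7 − 6 = 1; premium: 17 − 12 = 5. low-quality prefers premium.
At least one type deviates; the separating profile fails.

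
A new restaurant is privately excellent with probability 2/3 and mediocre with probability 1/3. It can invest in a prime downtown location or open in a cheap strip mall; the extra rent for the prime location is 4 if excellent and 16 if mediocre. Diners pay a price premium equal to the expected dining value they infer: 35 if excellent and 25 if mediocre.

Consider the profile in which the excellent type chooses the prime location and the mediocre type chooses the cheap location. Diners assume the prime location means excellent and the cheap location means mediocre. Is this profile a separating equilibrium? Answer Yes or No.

Under these beliefs, the prime location earns price premium 35 and the cheap location earns price premium 25.
excellent: the prime location nets 35 − 4 = 31; the cheap location nets 25. excellent prefers the prime location.
mediocre: the prime location nets 35 − 16 = 19; the cheap location nets 25. mediocre prefers the cheap location.
Neither type deviates, so the separating profile is an equilibrium.

Yes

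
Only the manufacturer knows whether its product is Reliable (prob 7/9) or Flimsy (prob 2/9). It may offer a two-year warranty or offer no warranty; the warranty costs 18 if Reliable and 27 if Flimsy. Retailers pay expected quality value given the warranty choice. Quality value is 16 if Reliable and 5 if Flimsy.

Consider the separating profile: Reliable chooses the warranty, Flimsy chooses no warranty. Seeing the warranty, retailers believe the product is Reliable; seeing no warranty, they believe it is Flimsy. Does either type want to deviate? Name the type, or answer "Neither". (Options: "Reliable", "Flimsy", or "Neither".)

The warranty pays 16; no warranty pays 5.
Reliable: assigned the warranty, nets 16 − 18 = -2; deviating to no warranty nets 5.
Flimsy: assigned no warranty, nets 5; deviating to the warranty nets 16 − 27 = -11.
The Reliable type gains 7 by deviating.

Reliable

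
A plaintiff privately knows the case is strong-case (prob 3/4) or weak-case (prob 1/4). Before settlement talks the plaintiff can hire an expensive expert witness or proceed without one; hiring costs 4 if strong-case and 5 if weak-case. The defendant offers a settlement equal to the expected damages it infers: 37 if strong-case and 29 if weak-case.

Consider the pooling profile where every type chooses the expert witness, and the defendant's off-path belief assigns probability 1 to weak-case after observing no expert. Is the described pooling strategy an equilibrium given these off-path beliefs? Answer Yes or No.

On path, the defendant holds the prior and pays 3/4·37 + 1/4·29 = 35. Off path (no expert), believing weak-case, it pays 29.
strong-case: the expert witness nets 35 − 4 = 31; no expert nets 29. strong-case stays.
weak-case: the expert witness nets 35 − 5 = 30; no expert nets 29. weak-case stays.
No type deviates, so pooling is sustained.

Yes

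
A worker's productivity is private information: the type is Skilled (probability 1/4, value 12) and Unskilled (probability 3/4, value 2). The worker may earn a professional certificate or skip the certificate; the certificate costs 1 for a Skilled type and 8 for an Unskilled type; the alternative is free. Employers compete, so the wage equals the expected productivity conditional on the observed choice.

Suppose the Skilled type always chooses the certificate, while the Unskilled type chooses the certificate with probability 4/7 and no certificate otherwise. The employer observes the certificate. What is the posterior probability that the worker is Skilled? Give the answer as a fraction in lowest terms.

P(the certificate) = (1/4)·1 + (3/4)·(4/7) = 19/28.
By Bayes' rule, P(Skilled | the certificate) = (1/4) / (19/28) = 7/19.

7/19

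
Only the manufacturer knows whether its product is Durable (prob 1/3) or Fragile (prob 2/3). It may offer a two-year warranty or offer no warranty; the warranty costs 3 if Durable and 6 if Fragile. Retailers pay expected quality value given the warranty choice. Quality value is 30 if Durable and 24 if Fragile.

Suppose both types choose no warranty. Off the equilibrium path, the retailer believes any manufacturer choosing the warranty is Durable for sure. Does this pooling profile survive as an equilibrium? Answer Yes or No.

On path, the retailer holds the prior and pays 1/3·30 + 2/3·24 = 26. Off path (the warranty), believing Durable, it pays 30.
Durable: no warranty nets 26; the warranty nets 30 − 3 = 27. Durable would deviate.
Fragile: no warranty nets 26; the warranty nets 30 − 6 = 24. Fragile stays.
A type deviates, so pooling fails.

No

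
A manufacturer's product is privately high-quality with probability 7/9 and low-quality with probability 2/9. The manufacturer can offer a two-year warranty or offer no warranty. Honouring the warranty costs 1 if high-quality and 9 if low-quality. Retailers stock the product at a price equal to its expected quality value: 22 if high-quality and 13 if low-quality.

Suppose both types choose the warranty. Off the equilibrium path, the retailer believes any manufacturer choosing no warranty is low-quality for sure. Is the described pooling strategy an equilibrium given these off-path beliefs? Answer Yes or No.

No

On path, the retailer holds the prior and pays 7/9·22 + 2/9·13 = 20. Off path (no warranty), believing low-quality, it pays 13.
high-quality: the warranty nets 20 − 1 = 19; no warranty nets 13. high-quality stays.
low-quality: the warranty nets 20 − 9 = 11; no warranty nets 13. low-quality would deviate.
A type deviates, so pooling fails.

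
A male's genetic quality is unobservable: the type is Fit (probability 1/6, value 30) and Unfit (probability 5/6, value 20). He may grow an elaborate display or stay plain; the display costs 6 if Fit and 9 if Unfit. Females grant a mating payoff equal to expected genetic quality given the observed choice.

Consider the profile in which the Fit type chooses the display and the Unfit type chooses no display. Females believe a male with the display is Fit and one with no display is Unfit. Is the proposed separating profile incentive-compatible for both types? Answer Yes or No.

Under these beliefs, the display earns mating payoff 30 and no display earns mating payoff 20.
Fit: the display nets 30 − 6 = 24; no display nets 20. Fit prefers the display.
Unfit: the display nets 30 − 9 = 21; no display nets 20. Unfit would deviate to the display.
Unfit has a profitable deviation, so the profile is not an equilibrium.

No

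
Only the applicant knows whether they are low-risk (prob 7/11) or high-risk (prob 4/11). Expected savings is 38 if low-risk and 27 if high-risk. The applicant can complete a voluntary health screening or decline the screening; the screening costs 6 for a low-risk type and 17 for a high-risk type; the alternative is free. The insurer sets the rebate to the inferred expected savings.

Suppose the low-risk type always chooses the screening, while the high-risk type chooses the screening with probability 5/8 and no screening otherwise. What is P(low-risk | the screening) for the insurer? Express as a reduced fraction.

14/19

P(the screening) = (7/11)·1 + (4/11)·(5/8) = 19/22.
By Bayes' rule, P(low-risk | the screening) = (7/11) / (19/22) = 14/19.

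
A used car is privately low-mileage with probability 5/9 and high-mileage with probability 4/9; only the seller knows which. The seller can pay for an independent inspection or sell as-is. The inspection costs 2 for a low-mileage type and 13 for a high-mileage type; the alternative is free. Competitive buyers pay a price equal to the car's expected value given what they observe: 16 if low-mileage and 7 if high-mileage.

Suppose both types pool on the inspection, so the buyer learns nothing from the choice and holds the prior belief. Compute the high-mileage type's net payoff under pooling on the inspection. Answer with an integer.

-1

Pooled price = 5/9·16 + 4/9·7 = 12.
high-mileage pays cost 13 for the inspection, so net payoff = 12 − 13 = -1.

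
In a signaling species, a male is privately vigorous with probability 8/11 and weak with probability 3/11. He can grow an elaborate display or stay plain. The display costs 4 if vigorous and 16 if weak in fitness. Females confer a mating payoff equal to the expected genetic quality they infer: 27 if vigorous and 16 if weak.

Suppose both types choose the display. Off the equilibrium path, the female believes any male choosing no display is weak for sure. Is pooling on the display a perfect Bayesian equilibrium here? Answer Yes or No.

No

On path, the female holds the prior and pays 8/11·27 + 3/11·16 = 24. Off path (no display), believing weak, it pays 16.
vigorous: the display nets 24 − 4 = 20; no display nets 16. vigorous stays.
weak: the display nets 24 − 16 = 8; no display nets 16. weak would deviate.
A type deviates, so pooling fails.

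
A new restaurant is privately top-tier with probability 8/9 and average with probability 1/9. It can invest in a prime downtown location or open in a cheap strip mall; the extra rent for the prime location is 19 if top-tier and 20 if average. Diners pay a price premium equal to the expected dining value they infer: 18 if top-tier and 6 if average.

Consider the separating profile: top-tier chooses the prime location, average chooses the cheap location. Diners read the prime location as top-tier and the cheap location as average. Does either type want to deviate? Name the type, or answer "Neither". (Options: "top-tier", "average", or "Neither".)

top-tier

The prime location pays 18; the cheap location pays 6.
top-tier: assigned the prime location, nets 18 − 19 = -1; deviating to the cheap location nets 6.
average: assigned the cheap location, nets 6; deviating to the prime location nets 18 − 20 = -2.
The top-tier type gains 7 by deviating.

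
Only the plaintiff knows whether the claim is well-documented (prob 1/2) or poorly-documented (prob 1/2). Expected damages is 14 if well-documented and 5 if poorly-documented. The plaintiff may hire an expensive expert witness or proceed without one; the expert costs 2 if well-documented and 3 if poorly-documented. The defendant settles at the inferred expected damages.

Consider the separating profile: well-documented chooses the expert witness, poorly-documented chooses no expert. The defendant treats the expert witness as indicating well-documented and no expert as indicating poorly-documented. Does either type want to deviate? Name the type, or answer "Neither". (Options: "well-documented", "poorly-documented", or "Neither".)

poorly-documented

The expert witness pays 14; no expert pays 5.
well-documented: assigned the expert witness, nets 14 − 2 = 12; deviating to no expert nets 5.
poorly-documented: assigned no expert, nets 5; deviating to the expert witness nets 14 − 3 = 11.
The poorly-documented type gains 6 by deviating.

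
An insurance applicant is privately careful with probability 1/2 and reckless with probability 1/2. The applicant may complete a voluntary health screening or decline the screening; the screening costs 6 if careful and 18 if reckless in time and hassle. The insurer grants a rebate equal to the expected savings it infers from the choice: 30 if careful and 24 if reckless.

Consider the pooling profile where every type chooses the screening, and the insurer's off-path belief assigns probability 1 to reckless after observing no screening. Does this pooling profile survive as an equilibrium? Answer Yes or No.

On path, the insurer holds the prior and pays 1/2·30 + 1/2·24 = 27. Off path (no screening), believing reckless, it pays 24.
careful: the screening nets 27 − 6 = 21; no screening nets 24. careful would deviate.
reckless: the screening nets 27 − 18 = 9; no screening nets 24. reckless would deviate.
A type deviates, so pooling fails.

No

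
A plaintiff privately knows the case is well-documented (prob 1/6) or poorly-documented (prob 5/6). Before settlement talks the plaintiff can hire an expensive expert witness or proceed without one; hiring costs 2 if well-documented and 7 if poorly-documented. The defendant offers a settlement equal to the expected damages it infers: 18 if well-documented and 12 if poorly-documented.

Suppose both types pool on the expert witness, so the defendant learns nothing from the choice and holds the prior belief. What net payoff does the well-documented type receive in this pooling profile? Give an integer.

11

Pooled settlement = 1/6·18 + 5/6·12 = 13.
well-documented pays cost 2 for the expert witness, so net payoff = 13 − 2 = 11.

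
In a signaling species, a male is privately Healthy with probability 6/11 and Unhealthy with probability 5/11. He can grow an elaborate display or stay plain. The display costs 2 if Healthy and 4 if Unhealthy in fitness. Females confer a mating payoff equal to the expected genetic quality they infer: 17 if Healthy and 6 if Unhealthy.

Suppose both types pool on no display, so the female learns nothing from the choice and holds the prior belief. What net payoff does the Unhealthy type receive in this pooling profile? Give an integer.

Pooled mating payoff = 6/11·17 + 5/11·6 = 12.
Unhealthy pays no cost for no display, so net payoff = 12.

12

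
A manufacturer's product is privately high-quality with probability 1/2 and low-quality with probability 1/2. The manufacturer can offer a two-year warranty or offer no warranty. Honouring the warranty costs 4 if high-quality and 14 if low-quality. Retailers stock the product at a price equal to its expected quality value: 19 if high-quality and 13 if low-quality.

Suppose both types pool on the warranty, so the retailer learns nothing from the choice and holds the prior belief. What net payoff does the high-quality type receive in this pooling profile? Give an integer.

Pooled price = 1/2·19 + 1/2·13 = 16.
high-quality pays cost 4 for the warranty, so net payoff = 16 − 4 = 12.

12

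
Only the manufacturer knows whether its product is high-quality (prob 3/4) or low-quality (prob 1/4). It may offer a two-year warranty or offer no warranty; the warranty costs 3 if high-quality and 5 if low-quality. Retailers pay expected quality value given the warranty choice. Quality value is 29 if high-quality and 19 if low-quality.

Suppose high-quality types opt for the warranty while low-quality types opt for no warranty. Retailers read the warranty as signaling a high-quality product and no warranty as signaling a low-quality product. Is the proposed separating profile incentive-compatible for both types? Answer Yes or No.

Under these beliefs, the warranty earns price 29 and no warranty earns price 19.
high-quality: the warranty nets 29 − 3 = 26; no warranty nets 19. high-quality prefers the warranty.
low-quality: the warranty nets 29 − 5 = 24; no warranty nets 19. low-quality would deviate to the warranty.
low-quality has a profitable deviation, so the profile is not an equilibrium.

No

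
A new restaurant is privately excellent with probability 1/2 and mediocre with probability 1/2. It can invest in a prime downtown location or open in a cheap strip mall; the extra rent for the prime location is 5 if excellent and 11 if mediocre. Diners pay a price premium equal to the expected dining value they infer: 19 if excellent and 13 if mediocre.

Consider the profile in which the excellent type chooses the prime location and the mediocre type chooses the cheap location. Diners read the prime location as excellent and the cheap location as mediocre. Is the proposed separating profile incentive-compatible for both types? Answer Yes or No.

Under these beliefs, the prime location earns price premium 19 and the cheap location earns price premium 13.
excellent: the prime location nets 19 − 5 = 14; the cheap location nets 13. excellent prefers the prime location.
mediocre: the prime location nets 19 − 11 = 8; the cheap location nets 13. mediocre prefers the cheap location.
Neither type deviates, so the separating profile is an equilibrium.

Yes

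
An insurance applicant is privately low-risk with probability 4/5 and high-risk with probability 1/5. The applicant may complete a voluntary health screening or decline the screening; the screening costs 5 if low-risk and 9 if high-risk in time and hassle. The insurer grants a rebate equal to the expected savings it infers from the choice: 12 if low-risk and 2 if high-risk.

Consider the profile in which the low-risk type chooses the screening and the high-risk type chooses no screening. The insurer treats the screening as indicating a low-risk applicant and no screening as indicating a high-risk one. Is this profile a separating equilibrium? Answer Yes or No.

No

Under these beliefs, the screening earns rebate 12 and no screening earns rebate 2.
low-risk: the screening nets 12 − 5 = 7; no screening nets 2. low-risk prefers the screening.
high-risk: the screening nets 12 − 9 = 3; no screening nets 2. high-risk would deviate to the screening.
high-risk has a profitable deviation, so the profile is not an equilibrium.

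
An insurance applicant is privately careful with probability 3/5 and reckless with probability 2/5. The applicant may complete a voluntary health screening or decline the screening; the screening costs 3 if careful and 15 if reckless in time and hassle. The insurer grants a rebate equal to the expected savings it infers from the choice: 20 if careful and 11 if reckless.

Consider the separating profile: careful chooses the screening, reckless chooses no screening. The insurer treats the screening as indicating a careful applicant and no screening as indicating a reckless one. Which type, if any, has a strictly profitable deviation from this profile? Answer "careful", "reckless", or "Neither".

The screening pays 20; no screening pays 11.
careful: assigned the screening, nets 20 − 3 = 17; deviating to no screening nets 11.
reckless: assigned no screening, nets 11; deviating to the screening nets 20 − 15 = 5.
Both types strictly prefer their assigned action; no profitable deviation.

Neither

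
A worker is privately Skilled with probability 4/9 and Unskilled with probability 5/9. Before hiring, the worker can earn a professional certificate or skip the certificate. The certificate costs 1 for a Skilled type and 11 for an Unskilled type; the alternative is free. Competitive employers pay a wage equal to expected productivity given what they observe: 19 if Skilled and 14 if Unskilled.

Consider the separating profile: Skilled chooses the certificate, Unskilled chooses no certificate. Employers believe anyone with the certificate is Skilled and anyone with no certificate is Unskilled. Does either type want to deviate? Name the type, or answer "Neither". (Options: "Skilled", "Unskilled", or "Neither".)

Neither

The certificate pays 19; no certificate pays 14.
Skilled: assigned the certificate, nets 19 − 1 = 18; deviating to no certificate nets 14.
Unskilled: assigned no certificate, nets 14; deviating to the certificate nets 19 − 11 = 8.
Both types strictly prefer their assigned action; no profitable deviation.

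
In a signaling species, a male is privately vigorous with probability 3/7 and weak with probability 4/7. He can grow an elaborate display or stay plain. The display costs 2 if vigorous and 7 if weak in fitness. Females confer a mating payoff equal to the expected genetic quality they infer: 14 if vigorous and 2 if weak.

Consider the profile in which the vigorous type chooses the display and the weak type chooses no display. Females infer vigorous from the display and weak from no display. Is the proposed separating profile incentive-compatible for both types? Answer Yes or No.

Under these beliefs, the display earns mating payoff 14 and no display earns mating payoff 2.
vigorous: the display nets 14 − 2 = 12; no display nets 2. vigorous prefers the display.
weak: the display nets 14 − 7 = 7; no display nets 2. weak would deviate to the display.
weak has a profitable deviation, so the profile is not an equilibrium.

No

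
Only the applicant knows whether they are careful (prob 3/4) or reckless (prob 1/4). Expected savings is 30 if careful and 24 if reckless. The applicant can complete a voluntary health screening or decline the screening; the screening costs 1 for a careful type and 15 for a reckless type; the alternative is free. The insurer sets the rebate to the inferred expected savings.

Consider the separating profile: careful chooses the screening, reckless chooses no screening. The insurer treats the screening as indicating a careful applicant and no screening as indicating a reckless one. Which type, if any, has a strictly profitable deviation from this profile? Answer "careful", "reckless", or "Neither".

Neither

The screening pays 30; no screening pays 24.
careful: assigned the screening, nets 30 − 1 = 29; deviating to no screening nets 24.
reckless: assigned no screening, nets 24; deviating to the screening nets 30 − 15 = 15.
Both types strictly prefer their assigned action; no profitable deviation.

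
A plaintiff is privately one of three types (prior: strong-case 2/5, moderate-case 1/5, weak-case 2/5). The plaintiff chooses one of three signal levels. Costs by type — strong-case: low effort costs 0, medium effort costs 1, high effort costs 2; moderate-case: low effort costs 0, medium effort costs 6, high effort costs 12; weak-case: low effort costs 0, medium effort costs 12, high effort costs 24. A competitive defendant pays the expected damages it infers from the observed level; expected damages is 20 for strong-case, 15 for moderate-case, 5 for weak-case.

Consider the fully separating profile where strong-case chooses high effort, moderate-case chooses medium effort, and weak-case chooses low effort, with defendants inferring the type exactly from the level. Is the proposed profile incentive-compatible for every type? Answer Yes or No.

Separating settlements: high effort → 20, medium effort → 15, low effort → 5.
strong-case (assigned high effort): low effort: 5 − 0 = 5; medium effort: 15 − 1 = 14; high effort: 20 − 2 = 18. strong-case stays.
moderate-case (assigned medium effort): low effort: 5 − 0 = 5; medium effort: 15 − 6 = 9; high effort: 20 − 12 = 8. moderate-case stays.
weak-case (assigned low effort): low effort: 5 − 0 = 5; medium effort: 15 − 12 = 3; high effort: 20 − 24 = -4. weak-case stays.
Every type prefers its assigned level; separation holds.

Yes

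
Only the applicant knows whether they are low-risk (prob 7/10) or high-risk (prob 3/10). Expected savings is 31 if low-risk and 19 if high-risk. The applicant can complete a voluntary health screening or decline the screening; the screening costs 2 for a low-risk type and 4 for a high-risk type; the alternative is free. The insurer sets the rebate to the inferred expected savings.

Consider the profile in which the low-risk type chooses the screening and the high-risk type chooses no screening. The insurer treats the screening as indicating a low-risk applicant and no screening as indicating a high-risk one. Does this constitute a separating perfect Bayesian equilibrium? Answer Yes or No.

Under these beliefs, the screening earns rebate 31 and no screening earns rebate 19.
low-risk: the screening nets 31 − 2 = 29; no screening nets 19. low-risk prefers the screening.
high-risk: the screening nets 31 − 4 = 27; no screening nets 19. high-risk would deviate to the screening.
high-risk has a profitable deviation, so the profile is not an equilibrium.

No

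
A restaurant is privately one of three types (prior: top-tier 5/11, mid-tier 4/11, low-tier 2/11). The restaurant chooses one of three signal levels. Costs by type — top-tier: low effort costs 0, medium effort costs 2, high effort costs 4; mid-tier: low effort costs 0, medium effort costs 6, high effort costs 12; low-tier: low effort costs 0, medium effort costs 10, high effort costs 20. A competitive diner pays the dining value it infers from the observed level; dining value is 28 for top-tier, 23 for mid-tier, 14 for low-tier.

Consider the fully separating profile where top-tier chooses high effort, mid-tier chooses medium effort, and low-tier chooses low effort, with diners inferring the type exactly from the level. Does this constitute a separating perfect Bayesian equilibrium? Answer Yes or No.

Separating price premiums: high effort → 28, medium effort → 23, low effort → 14.
top-tier (assigned high effort): low effort: 14 − 0 = 14; medium effort: 23 − 2 = 21; high effort: 28 − 4 = 24. top-tier stays.
mid-tier (assigned medium effort): low effort: 14 − 0 = 14; medium effort: 23 − 6 = 17; high effort: 28 − 12 = 16. mid-tier stays.
low-tier (assigned low effort): low effort: 14 − 0 = 14; medium effort: 23 − 10 = 13; high effort: 28 − 20 = 8. low-tier stays.
Every type prefers its assigned level; separation holds.

Yes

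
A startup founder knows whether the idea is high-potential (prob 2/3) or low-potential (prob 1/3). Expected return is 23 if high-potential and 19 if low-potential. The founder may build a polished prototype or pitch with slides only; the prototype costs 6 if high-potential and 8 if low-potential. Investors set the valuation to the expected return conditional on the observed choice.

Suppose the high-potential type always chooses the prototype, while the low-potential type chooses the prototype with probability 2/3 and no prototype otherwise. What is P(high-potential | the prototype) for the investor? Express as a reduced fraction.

3/4

P(the prototype) = (2/3)·1 + (1/3)·(2/3) = 8/9.
By Bayes' rule, P(high-potential | the prototype) = (2/3) / (8/9) = 3/4.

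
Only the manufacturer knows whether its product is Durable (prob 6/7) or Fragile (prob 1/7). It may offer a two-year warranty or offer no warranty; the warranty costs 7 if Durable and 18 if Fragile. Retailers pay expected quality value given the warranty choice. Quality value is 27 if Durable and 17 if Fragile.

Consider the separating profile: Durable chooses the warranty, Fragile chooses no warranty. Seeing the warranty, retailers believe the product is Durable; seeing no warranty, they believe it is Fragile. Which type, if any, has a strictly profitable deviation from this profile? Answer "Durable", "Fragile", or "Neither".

Neither

The warranty pays 27; no warranty pays 17.
Durable: assigned the warranty, nets 27 − 7 = 20; deviating to no warranty nets 17.
Fragile: assigned no warranty, nets 17; deviating to the warranty nets 27 − 18 = 9.
Both types strictly prefer their assigned action; no profitable deviation.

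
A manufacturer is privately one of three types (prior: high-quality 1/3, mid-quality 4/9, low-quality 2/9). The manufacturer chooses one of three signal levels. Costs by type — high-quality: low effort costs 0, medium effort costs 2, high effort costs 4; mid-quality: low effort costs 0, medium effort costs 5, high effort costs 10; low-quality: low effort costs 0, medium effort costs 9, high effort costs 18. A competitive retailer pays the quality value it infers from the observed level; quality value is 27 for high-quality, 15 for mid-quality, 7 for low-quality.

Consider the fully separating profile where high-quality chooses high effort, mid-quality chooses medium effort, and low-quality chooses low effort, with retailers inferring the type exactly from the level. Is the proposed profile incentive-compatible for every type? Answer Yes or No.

No

Separating prices: high effort → 27, medium effort → 15, low effort → 7.
high-quality (assigned high effort): low effort: 7 − 0 = 7; medium effort: 15 − 2 = 13; high effort: 27 − 4 = 23. high-quality stays.
mid-quality (assigned medium effort): low effort: 7 − 0 = 7; medium effort: 15 − 5 = 10; high effort: 27 − 10 = 17. mid-quality prefers high effort.
low-quality (assigned low effort): low effort: 7 − 0 = 7; medium effort: 15 − 9 = 6; high effort: 27 − 18 = 9. low-quality prefers high effort.
At least one type deviates; the separating profile fails.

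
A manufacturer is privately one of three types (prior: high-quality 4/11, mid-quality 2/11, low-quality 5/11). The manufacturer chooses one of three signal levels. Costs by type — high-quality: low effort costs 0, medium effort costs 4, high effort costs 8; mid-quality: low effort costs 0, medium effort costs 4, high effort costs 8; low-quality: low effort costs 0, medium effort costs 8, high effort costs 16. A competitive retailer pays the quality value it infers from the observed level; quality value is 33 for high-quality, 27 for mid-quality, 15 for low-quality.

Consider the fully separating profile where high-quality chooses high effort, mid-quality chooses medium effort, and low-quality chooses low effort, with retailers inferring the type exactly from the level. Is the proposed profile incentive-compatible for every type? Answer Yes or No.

Separating prices: high effort → 33, medium effort → 27, low effort → 15.
high-quality (assigned high effort): low effort: 15 − 0 = 15; medium effort: 27 − 4 = 23; high effort: 33 − 8 = 25. high-quality stays.
mid-quality (assigned medium effort): low effort: 15 − 0 = 15; medium effort: 27 − 4 = 23; high effort: 33 − 8 = 25. mid-quality prefers high effort.
low-quality (assigned low effort): low effort: 15 − 0 = 15; medium effort: 27 − 8 = 19; high effort: 33 − 16 = 17. low-quality prefers medium effort.
At least one type deviates; the separating profile fails.

No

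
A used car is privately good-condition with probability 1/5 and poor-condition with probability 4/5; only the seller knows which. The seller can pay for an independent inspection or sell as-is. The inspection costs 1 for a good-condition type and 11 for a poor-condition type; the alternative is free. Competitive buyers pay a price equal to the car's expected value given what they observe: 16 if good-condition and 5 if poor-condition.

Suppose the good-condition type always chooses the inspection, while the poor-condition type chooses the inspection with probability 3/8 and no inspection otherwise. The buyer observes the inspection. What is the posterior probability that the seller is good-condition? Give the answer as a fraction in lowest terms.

P(the inspection) = (1/5)·1 + (4/5)·(3/8) = 1/2.
By Bayes' rule, P(good-condition | the inspection) = (1/5) / (1/2) = 2/5.

2/5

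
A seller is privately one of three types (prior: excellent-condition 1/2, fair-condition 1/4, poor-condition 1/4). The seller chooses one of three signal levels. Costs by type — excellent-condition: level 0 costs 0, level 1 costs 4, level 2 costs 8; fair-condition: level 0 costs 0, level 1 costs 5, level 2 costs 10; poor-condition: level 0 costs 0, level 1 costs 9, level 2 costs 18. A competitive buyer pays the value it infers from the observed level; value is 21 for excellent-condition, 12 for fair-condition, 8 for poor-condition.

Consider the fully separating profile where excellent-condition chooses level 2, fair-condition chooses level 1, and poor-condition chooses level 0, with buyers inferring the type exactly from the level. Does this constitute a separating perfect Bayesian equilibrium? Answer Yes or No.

No

Separating prices: level 2 → 21, level 1 → 12, level 0 → 8.
excellent-condition (assigned level 2): level 0: 8 − 0 = 8; level 1: 12 − 4 = 8; level 2: 21 − 8 = 13. excellent-condition stays.
fair-condition (assigned level 1): level 0: 8 − 0 = 8; level 1: 12 − 5 = 7; level 2: 21 − 10 = 11. fair-condition prefers level 2.
poor-condition (assigned level 0): level 0: 8 − 0 = 8; level 1: 12 − 9 = 3; level 2: 21 − 18 = 3. poor-condition stays.
At least one type deviates; the separating profile fails.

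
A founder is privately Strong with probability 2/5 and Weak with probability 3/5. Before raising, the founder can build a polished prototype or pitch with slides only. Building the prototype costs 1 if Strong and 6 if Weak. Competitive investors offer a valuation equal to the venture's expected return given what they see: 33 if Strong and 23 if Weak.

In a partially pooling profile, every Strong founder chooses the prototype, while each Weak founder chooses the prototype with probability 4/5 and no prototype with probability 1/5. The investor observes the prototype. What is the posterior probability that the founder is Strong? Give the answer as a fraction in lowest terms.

5/11

P(the prototype) = (2/5)·1 + (3/5)·(4/5) = 22/25.
By Bayes' rule, P(Strong | the prototype) = (2/5) / (22/25) = 5/11.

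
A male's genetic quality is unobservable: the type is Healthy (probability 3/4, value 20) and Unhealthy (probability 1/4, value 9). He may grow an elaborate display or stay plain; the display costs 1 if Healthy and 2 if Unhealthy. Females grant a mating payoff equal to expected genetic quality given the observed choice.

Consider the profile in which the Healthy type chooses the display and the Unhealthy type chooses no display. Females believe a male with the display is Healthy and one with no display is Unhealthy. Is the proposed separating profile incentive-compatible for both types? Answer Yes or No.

No

Under these beliefs, the display earns mating payoff 20 and no display earns mating payoff 9.
Healthy: the display nets 20 − 1 = 19; no display nets 9. Healthy prefers the display.
Unhealthy: the display nets 20 − 2 = 18; no display nets 9. Unhealthy would deviate to the display.
Unhealthy has a profitable deviation, so the profile is not an equilibrium.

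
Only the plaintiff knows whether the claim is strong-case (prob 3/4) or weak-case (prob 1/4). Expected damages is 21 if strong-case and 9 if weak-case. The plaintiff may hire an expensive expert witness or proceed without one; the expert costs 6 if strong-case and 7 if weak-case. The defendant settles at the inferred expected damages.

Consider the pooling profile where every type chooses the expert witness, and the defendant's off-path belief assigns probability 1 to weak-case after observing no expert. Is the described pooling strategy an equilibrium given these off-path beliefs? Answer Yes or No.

Yes

On path, the defendant holds the prior and pays 3/4·21 + 1/4·9 = 18. Off path (no expert), believing weak-case, it pays 9.
strong-case: the expert witness nets 18 − 6 = 12; no expert nets 9. strong-case stays.
weak-case: the expert witness nets 18 − 7 = 11; no expert nets 9. weak-case stays.
No type deviates, so pooling is sustained.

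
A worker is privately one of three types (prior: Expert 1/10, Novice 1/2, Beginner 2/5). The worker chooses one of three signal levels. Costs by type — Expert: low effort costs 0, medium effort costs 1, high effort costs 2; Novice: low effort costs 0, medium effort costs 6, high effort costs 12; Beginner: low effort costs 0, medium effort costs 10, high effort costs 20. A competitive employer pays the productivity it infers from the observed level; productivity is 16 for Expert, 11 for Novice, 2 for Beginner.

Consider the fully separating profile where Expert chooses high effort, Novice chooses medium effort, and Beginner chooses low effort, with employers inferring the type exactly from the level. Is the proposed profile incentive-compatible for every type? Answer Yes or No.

Yes

Separating wages: high effort → 16, medium effort → 11, low effort → 2.
Expert (assigned high effort): low effort: 2 − 0 = 2; medium effort: 11 − 1 = 10; high effort: 16 − 2 = 14. Expert stays.
Novice (assigned medium effort): low effort: 2 − 0 = 2; medium effort: 11 − 6 = 5; high effort: 16 − 12 = 4. Novice stays.
Beginner (assigned low effort): low effort: 2 − 0 = 2; medium effort: 11 − 10 = 1; high effort: 16 − 20 = -4. Beginner stays.
Every type prefers its assigned level; separation holds.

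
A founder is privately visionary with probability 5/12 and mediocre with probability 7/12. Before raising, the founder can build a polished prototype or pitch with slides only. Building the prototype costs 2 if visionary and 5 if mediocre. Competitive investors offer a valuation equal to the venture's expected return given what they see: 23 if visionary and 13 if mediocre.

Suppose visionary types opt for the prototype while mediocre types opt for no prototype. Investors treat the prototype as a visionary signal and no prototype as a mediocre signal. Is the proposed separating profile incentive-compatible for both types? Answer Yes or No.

Under these beliefs, the prototype earns valuation 23 and no prototype earns valuation 13.
visionary: the prototype nets 23 − 2 = 21; no prototype nets 13. visionary prefers the prototype.
mediocre: the prototype nets 23 − 5 = 18; no prototype nets 13. mediocre would deviate to the prototype.
mediocre has a profitable deviation, so the profile is not an equilibrium.

No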